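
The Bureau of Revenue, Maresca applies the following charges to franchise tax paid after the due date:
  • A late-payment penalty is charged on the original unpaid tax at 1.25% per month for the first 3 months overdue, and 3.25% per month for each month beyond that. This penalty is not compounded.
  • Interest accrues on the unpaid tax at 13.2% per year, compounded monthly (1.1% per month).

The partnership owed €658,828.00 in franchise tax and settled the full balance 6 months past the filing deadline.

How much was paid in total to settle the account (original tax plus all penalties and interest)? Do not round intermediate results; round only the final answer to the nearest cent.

€792,465.88

Penalty, months 1–3: 3 × 1.25% × €658,828.00 = €24,706.05
Penalty, months 4–6: 3 × 3.25% × €658,828.00 = €64,235.73
Interest: €658,828.00 × ((1 + 0.011)^6 − 1) = €658,828.00 × 0.0678418… = €44,696.1041…
Total = €658,828.00 + €88,941.7800 + €44,696.1041… = €792,465.88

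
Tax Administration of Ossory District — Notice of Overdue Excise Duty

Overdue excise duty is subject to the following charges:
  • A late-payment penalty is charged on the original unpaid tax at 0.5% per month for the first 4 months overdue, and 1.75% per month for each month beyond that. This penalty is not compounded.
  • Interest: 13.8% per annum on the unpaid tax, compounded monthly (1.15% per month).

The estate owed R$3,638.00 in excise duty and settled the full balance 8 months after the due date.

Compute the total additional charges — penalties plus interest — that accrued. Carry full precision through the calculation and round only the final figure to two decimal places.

R$675.90

Penalty, months 1–4: 4 × 0.5% × R$3,638.00 = R$72.76
Penalty, months 5–8: 4 × 1.75% × R$3,638.00 = R$254.66
Interest: R$3,638.00 × ((1 + 0.0115)^8 − 1) = R$3,638.00 × 0.0957894… = R$348.4819…
Penalties + interest = R$327.4200 + R$348.4819… = R$675.90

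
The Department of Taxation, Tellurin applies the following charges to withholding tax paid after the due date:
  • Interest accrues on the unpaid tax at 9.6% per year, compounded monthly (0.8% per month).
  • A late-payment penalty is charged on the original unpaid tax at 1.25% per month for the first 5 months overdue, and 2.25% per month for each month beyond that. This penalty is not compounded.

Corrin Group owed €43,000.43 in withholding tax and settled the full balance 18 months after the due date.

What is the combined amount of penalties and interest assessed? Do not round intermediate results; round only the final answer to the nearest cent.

€21,896.79

Penalty, months 1–5: 5 × 1.25% × €43,000.43 = €2,687.53…
Penalty, months 6–18: 13 × 2.25% × €43,000.43 = €12,577.63…
Interest: €43,000.43 × ((1 + 0.008)^18 − 1) = €43,000.43 × 0.1542226… = €6,631.6386…
Penalties + interest = €15,265.1527… + €6,631.6386… = €21,896.79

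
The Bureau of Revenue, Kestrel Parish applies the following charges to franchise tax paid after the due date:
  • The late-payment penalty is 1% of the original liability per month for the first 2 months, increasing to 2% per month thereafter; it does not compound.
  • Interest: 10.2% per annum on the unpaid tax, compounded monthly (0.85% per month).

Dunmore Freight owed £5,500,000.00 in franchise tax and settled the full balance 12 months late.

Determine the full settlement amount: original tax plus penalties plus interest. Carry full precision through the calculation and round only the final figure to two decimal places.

Penalty, months 1–2: 2 × 1% × £5,500,000.00 = £110,000.00
Penalty, months 3–12: 10 × 2% × £5,500,000.00 = £1,100,000.00
Interest: £5,500,000.00 × ((1 + 0.0085)^12 − 1) = £5,500,000.00 × 0.1069062… = £587,984.2481…
Total = £5,500,000.00 + £1,210,000.0000 + £587,984.2481… = £7,297,984.25

£7,297,984.25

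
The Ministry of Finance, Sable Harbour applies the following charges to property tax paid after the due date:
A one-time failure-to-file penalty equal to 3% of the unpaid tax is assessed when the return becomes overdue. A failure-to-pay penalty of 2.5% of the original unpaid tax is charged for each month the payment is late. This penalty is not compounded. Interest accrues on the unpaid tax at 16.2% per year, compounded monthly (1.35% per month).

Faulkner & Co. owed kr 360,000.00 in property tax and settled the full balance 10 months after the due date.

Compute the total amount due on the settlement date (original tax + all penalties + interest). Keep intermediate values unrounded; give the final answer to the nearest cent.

kr 512,461.29

Failure-to-file penalty: 3% × kr 360,000.00 = kr 10,800.00
Failure-to-pay penalty = 2.5% × kr 360,000.00 × 10 mo = kr 90,000.00
Interest: kr 360,000.00 × ((1 + 0.0135)^10 − 1) = kr 360,000.00 × 0.1435036… = kr 51,661.2904…
Total = kr 360,000.00 + kr 100,800.0000 + kr 51,661.2904… = kr 512,461.29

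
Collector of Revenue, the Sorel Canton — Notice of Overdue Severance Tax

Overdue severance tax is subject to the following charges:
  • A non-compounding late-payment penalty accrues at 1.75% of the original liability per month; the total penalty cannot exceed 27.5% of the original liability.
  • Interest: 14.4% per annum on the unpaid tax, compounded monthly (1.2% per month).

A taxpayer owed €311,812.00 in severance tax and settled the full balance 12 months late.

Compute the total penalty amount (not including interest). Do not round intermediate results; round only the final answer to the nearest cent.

€65,480.52

Penalty: 12 × 1.75% × €311,812.00 = €65,480.52 (below the 27.5% cap of €85,748.30)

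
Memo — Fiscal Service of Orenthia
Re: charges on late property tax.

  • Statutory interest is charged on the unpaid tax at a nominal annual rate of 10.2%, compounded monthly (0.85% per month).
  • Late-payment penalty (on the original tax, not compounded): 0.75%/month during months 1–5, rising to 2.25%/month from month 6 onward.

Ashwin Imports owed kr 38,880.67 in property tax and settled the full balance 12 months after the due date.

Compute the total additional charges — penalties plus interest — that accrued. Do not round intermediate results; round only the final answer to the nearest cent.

Penalty, months 1–5: 5 × 0.75% × kr 38,880.67 = kr 1,458.03…
Penalty, months 6–12: 7 × 2.25% × kr 38,880.67 = kr 6,123.71…
Interest: kr 38,880.67 × ((1 + 0.0085)^12 − 1) = kr 38,880.67 × 0.1069062… = kr 4,156.5857…
Penalties + interest = kr 7,581.7307… + kr 4,156.5857… = kr 11,738.32

kr 11,738.32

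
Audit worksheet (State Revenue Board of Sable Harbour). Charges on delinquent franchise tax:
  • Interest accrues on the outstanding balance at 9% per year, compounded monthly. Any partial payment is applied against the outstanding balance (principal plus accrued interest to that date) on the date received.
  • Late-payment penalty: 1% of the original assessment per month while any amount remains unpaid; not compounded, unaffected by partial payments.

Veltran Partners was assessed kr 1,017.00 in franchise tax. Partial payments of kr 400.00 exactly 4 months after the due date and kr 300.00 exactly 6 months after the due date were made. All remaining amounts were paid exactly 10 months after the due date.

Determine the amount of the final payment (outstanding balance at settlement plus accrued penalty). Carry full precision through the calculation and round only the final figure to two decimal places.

kr 470.16

Monthly rate = 9% ÷ 12 = 0.75%
Balance at month 4: kr 1,017.0000 × (1 + 0.0075)^4 = kr 1,047.8550…
After kr 400.00 payment: kr 1,047.8550… − kr 400.00 = kr 647.8550…
Balance at month 6: kr 647.8550… × (1 + 0.0075)^2 = kr 657.6092…
After kr 300.00 payment: kr 657.6092… − kr 300.00 = kr 357.6092…
Balance at month 10: kr 357.6092… × (1 + 0.0075)^4 = kr 368.4588…
Penalty: 10 × 1% × kr 1,017.00 = kr 101.70
Final settlement = outstanding balance + penalty = kr 368.4588… + kr 101.70 = kr 470.16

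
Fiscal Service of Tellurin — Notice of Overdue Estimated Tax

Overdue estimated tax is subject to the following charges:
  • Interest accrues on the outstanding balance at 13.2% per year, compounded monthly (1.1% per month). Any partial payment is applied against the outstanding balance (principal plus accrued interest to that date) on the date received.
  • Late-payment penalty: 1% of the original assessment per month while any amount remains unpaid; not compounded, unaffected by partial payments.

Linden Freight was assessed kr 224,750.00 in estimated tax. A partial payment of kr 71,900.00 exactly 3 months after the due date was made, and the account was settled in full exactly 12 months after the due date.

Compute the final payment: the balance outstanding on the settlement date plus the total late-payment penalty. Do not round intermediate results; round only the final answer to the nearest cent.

Balance at month 3: kr 224,750.0000 × (1 + 0.011)^3 = kr 232,248.6334…
After kr 71,900.00 payment: kr 232,248.6334… − kr 71,900.00 = kr 160,348.6334…
Balance at month 12: kr 160,348.6334… × (1 + 0.011)^9 = kr 176,939.8534…
Penalty: 12 × 1% × kr 224,750.00 = kr 26,970.00
Final settlement = outstanding balance + penalty = kr 176,939.8534… + kr 26,970.00 = kr 203,909.85

kr 203,909.85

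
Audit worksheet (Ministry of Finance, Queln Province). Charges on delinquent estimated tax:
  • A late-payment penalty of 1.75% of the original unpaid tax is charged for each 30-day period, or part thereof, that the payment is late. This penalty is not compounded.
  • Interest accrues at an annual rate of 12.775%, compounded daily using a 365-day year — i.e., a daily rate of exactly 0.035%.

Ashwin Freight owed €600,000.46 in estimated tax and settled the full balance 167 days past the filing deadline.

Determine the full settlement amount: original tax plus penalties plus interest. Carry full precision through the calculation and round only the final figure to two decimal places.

€699,109.22

Penalty periods: ⌈167/30⌉ = 6; penalty = 6 × 1.75% × €600,000.46 = €63,000.05…
Interest: €600,000.46 × ((1 + 0.00035)^167 − 1) = €600,000.46 × 0.06018113… = €36,108.7074…
Total = €600,000.46 + €63,000.0483 + €36,108.7074… = €699,109.22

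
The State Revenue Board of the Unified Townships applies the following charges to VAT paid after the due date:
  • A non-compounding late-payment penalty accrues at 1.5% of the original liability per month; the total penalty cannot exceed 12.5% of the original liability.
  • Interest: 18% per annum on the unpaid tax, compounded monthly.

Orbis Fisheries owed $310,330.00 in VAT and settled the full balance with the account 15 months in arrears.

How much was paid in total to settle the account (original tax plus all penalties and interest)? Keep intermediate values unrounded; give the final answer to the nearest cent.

$426,775.77

Penalty (uncapped): 15 × 1.5% × $310,330.00 = $69,824.25; cap = 12.5% × $310,330.00 = $38,791.25 → penalty = $38,791.25
Interest (18%/yr ÷ 12 = 1.5%/month): $310,330.00 × ((1 + 0.015)^15 − 1) = $77,654.5172…
Total = $310,330.00 + $38,791.2500 + $77,654.5172… = $426,775.77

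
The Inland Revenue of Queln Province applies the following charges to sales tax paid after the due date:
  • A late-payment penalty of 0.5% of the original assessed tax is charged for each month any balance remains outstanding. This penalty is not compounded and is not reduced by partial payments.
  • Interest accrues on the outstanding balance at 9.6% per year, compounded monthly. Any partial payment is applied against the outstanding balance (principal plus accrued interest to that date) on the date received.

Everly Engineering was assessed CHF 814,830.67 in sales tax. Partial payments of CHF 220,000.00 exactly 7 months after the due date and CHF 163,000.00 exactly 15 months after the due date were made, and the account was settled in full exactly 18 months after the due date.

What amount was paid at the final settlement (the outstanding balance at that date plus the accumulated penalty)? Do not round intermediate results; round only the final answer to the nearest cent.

Monthly rate = 9.6% ÷ 12 = 0.8%
Balance at month 7: CHF 814,830.6700 × (1 + 0.008)^7 = CHF 861,571.0391…
After CHF 220,000.00 payment: CHF 861,571.0391… − CHF 220,000.00 = CHF 641,571.0391…
Balance at month 15: CHF 641,571.0391… × (1 + 0.008)^8 = CHF 683,799.8611…
After CHF 163,000.00 payment: CHF 683,799.8611… − CHF 163,000.00 = CHF 520,799.8611…
Balance at month 18: CHF 520,799.8611… × (1 + 0.008)^3 = CHF 533,399.3180…
Penalty: 18 × 0.5% × CHF 814,830.67 = CHF 73,334.76…
Final settlement = outstanding balance + penalty = CHF 533,399.3180… + CHF 73,334.76… = CHF 606,734.08

CHF 606,734.08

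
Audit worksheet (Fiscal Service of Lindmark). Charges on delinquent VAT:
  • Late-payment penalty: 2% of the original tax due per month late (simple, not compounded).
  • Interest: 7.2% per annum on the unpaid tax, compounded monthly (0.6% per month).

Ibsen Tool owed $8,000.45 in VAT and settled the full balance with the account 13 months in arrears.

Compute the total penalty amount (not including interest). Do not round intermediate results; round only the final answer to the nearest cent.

$2,080.12

Late-payment penalty = 2% × $8,000.45 × 13 mo = $2,080.12…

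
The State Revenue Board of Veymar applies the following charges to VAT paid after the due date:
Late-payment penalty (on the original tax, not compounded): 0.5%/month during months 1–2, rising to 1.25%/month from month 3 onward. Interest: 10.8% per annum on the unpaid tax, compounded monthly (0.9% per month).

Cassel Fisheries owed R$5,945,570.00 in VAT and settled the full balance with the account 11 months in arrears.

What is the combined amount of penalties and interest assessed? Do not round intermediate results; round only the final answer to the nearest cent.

R$1,344,159.47

Penalty, months 1–2: 2 × 0.5% × R$5,945,570.00 = R$59,455.70
Penalty, months 3–11: 9 × 1.25% × R$5,945,570.00 = R$668,876.63…
Interest: R$5,945,570.00 × ((1 + 0.009)^11 − 1) = R$5,945,570.00 × 0.1035775… = R$615,827.1438…
Penalties + interest = R$728,332.3250 + R$615,827.1438… = R$1,344,159.47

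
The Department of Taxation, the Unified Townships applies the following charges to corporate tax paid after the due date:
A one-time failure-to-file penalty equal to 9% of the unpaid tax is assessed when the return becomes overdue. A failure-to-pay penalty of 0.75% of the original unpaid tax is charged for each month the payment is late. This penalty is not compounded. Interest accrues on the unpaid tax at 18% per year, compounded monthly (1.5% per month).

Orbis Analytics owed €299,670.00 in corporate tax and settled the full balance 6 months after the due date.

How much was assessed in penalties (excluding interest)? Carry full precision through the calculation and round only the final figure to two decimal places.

€40,455.45

Failure-to-file penalty: 9% × €299,670.00 = €26,970.30
Failure-to-pay penalty: 6 × 0.75% × €299,670.00 = €13,485.15
Total penalty = €26,970.30 + €13,485.15 = €40,455.45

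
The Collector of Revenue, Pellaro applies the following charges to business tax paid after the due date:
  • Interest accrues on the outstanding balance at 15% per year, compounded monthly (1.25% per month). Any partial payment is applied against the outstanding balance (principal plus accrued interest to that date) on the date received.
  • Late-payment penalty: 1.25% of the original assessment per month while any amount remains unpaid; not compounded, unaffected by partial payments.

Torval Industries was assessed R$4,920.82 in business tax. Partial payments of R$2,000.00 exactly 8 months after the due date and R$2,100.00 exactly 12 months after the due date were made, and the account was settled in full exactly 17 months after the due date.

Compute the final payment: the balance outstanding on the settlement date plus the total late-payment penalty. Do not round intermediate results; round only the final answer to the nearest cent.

Balance at month 8: R$4,920.8200 × (1 + 0.0125)^8 = R$5,434.9773…
After R$2,000.00 payment: R$5,434.9773… − R$2,000.00 = R$3,434.9773…
Balance at month 12: R$3,434.9773… × (1 + 0.0125)^4 = R$3,609.9734…
After R$2,100.00 payment: R$3,609.9734… − R$2,100.00 = R$1,509.9734…
Balance at month 17: R$1,509.9734… × (1 + 0.0125)^5 = R$1,606.7357…
Penalty: 17 × 1.25% × R$4,920.82 = R$1,045.67…
Final settlement = outstanding balance + penalty = R$1,606.7357… + R$1,045.67… = R$2,652.41

R$2,652.41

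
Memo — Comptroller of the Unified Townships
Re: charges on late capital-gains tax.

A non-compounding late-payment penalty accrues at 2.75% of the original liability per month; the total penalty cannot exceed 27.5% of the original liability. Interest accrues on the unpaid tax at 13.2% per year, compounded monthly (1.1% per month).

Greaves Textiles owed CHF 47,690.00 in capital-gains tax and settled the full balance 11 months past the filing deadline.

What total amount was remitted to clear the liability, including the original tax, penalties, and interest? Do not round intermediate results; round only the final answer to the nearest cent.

CHF 66,903.32

Penalty (uncapped): 11 × 2.75% × CHF 47,690.00 = CHF 14,426.23…; cap = 27.5% × CHF 47,690.00 = CHF 13,114.75 → penalty = CHF 13,114.75
Interest: CHF 47,690.00 × ((1 + 0.011)^11 − 1) = CHF 47,690.00 × 0.1278795… = CHF 6,098.5744…
Total = CHF 47,690.00 + CHF 13,114.7500 + CHF 6,098.5744… = CHF 66,903.32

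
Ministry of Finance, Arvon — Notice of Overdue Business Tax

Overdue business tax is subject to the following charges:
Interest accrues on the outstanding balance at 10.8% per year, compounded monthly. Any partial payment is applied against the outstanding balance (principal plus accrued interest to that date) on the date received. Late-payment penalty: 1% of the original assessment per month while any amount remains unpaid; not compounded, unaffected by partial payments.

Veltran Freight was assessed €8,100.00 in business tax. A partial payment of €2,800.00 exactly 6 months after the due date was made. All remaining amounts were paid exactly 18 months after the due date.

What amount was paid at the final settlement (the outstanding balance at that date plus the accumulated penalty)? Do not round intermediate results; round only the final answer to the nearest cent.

€7,857.74

Monthly rate = 10.8% ÷ 12 = 0.9%
Balance at month 6: €8,100.0000 × (1 + 0.009)^6 = €8,547.3604…
After €2,800.00 payment: €8,547.3604… − €2,800.00 = €5,747.3604…
Balance at month 18: €5,747.3604… × (1 + 0.009)^12 = €6,399.7414…
Penalty: 18 × 1% × €8,100.00 = €1,458.00
Final settlement = outstanding balance + penalty = €6,399.7414… + €1,458.00 = €7,857.74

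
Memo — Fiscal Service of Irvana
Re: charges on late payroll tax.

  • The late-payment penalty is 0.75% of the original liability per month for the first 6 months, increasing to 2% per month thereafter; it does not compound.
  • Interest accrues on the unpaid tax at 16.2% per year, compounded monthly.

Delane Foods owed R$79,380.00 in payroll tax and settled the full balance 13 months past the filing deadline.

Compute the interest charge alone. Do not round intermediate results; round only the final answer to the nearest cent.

Interest (16.2%/yr ÷ 12 = 1.35%/month): R$79,380.00 × ((1 + 0.0135)^13 − 1) = R$15,117.4053…

R$15,117.41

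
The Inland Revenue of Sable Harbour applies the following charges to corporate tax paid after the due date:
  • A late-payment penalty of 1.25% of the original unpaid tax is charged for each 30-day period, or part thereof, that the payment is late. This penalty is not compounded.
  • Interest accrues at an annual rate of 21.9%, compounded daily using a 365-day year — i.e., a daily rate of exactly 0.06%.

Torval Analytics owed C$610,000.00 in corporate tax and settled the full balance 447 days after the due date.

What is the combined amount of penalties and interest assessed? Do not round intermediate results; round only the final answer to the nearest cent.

Penalty periods: ⌈447/30⌉ = 15; penalty = 15 × 1.25% × C$610,000.00 = C$114,375.00
Interest: C$610,000.00 × ((1 + 0.0006)^447 − 1) = C$610,000.00 × 0.30750347… = C$187,577.1177…
Penalties + interest = C$114,375.0000 + C$187,577.1177… = C$301,952.12

C$301,952.12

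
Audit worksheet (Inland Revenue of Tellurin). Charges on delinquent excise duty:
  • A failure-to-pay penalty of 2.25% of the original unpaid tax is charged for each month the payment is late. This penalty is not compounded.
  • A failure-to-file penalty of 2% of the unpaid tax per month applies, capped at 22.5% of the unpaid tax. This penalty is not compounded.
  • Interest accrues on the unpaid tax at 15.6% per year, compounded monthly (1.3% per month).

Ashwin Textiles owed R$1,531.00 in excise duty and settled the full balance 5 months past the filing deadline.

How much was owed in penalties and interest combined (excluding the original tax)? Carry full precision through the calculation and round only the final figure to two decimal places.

R$427.47

Failure-to-file: 5 × 2% × R$1,531.00 = R$153.10 (under the 22.5% cap)
Failure-to-pay penalty: 5 × 2.25% × R$1,531.00 = R$172.24…
Interest: R$1,531.00 × ((1 + 0.013)^5 − 1) = R$1,531.00 × 0.0667121… = R$102.1362…
Penalties + interest = R$325.3375 + R$102.1362… = R$427.47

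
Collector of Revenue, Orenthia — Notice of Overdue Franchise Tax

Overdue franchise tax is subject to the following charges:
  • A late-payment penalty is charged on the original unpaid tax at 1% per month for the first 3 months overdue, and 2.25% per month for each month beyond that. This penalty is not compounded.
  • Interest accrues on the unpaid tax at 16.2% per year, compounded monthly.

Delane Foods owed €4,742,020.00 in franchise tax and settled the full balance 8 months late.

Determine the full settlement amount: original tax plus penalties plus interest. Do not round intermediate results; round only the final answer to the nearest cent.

Penalty, months 1–3: 3 × 1% × €4,742,020.00 = €142,260.60
Penalty, months 4–8: 5 × 2.25% × €4,742,020.00 = €533,477.25
Interest (16.2%/yr ÷ 12 = 1.35%/month): €4,742,020.00 × ((1 + 0.0135)^8 − 1) = €537,001.1937…
Total = €4,742,020.00 + €675,737.8500 + €537,001.1937… = €5,954,759.04

€5,954,759.04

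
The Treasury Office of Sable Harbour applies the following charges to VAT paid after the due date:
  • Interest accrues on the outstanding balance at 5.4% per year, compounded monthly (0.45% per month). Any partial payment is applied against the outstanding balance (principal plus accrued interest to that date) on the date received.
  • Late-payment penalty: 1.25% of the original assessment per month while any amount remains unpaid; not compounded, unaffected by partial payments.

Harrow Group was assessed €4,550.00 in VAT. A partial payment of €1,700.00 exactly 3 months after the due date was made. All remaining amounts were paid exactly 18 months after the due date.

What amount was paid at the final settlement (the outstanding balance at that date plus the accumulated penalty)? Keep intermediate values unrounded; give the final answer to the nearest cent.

€4,138.31

Balance at month 3: €4,550.0000 × (1 + 0.0045)^3 = €4,611.7018…
After €1,700.00 payment: €4,611.7018… − €1,700.00 = €2,911.7018…
Balance at month 18: €2,911.7018… × (1 + 0.0045)^15 = €3,114.5551…
Penalty: 18 × 1.25% × €4,550.00 = €1,023.75
Final settlement = outstanding balance + penalty = €3,114.5551… + €1,023.75 = €4,138.31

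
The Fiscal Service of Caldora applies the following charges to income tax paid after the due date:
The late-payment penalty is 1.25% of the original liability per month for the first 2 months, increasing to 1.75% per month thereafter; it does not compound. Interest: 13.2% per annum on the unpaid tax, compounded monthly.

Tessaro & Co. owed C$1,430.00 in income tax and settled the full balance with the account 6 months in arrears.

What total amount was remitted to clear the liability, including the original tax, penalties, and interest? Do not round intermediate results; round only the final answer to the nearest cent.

Penalty, months 1–2: 2 × 1.25% × C$1,430.00 = C$35.75
Penalty, months 3–6: 4 × 1.75% × C$1,430.00 = C$100.10
Interest (13.2%/yr ÷ 12 = 1.1%/month): C$1,430.00 × ((1 + 0.011)^6 − 1) = C$97.0138…
Total = C$1,430.00 + C$135.8500 + C$97.0138… = C$1,662.86

C$1,662.86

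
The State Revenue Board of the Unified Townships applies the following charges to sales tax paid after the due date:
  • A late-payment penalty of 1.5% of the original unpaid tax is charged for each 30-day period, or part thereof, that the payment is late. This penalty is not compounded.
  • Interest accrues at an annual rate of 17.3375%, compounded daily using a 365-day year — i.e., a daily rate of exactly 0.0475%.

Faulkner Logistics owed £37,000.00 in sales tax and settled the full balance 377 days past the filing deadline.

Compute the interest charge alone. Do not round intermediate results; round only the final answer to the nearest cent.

Interest: £37,000.00 × ((1 + 0.000475)^377 − 1) = £37,000.00 × 0.19605960… = £7,254.2050…

£7,254.21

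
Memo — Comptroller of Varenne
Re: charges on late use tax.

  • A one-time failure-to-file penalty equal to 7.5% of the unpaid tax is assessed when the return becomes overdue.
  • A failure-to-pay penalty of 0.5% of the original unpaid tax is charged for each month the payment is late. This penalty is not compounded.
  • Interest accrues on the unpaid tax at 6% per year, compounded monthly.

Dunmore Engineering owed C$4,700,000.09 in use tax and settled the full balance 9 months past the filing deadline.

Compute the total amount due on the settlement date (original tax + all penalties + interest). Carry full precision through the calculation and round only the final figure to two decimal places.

C$5,479,779.83

Failure-to-file penalty: 7.5% × C$4,700,000.09 = C$352,500.01…
Failure-to-pay penalty: 9 × 0.5% × C$4,700,000.09 = C$211,500.00…
Interest (6%/yr ÷ 12 = 0.5%/month): C$4,700,000.09 × ((1 + 0.005)^9 − 1) = C$215,779.7261…
Total = C$4,700,000.09 + C$564,000.0108 + C$215,779.7261… = C$5,479,779.83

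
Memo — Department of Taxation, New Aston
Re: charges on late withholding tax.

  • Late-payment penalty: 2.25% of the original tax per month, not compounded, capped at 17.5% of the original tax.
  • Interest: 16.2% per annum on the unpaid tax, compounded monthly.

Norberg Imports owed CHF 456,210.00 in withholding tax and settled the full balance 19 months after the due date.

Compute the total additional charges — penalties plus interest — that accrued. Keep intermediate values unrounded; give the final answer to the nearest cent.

Penalty (uncapped): 19 × 2.25% × CHF 456,210.00 = CHF 195,029.78…; cap = 17.5% × CHF 456,210.00 = CHF 79,836.75 → penalty = CHF 79,836.75
Interest (16.2%/yr ÷ 12 = 1.35%/month): CHF 456,210.00 × ((1 + 0.0135)^19 − 1) = CHF 132,384.3761…
Penalties + interest = CHF 79,836.7500 + CHF 132,384.3761… = CHF 212,221.13

CHF 212,221.13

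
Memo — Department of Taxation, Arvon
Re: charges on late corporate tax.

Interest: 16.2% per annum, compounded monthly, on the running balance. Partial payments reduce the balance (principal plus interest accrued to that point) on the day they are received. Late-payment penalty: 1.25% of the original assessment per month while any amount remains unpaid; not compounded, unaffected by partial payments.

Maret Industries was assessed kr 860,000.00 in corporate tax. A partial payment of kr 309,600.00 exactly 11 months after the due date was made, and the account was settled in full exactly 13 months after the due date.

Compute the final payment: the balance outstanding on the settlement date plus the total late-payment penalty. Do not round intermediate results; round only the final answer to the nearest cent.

Monthly rate = 16.2% ÷ 12 = 1.35%
Balance at month 11: kr 860,000.0000 × (1 + 0.0135)^11 = kr 996,689.1592…
After kr 309,600.00 payment: kr 996,689.1592… − kr 309,600.00 = kr 687,089.1592…
Balance at month 13: kr 687,089.1592… × (1 + 0.0135)^2 = kr 705,765.7885…
Penalty: 13 × 1.25% × kr 860,000.00 = kr 139,750.00
Final settlement = outstanding balance + penalty = kr 705,765.7885… + kr 139,750.00 = kr 845,515.79

kr 845,515.79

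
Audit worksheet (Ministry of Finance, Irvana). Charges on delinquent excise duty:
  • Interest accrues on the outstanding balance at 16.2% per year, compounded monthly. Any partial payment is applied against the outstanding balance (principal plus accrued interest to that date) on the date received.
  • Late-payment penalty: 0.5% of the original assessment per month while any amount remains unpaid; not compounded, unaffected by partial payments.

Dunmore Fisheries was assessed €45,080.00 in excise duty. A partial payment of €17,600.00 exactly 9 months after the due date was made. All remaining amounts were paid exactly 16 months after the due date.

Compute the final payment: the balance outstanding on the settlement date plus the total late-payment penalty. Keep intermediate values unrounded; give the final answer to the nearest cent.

€40,142.41

Monthly rate = 16.2% ÷ 12 = 1.35%
Balance at month 9: €45,080.0000 × (1 + 0.0135)^9 = €50,862.4979…
After €17,600.00 payment: €50,862.4979… − €17,600.00 = €33,262.4979…
Balance at month 16: €33,262.4979… × (1 + 0.0135)^7 = €36,536.0111…
Penalty: 16 × 0.5% × €45,080.00 = €3,606.40
Final settlement = outstanding balance + penalty = €36,536.0111… + €3,606.40 = €40,142.41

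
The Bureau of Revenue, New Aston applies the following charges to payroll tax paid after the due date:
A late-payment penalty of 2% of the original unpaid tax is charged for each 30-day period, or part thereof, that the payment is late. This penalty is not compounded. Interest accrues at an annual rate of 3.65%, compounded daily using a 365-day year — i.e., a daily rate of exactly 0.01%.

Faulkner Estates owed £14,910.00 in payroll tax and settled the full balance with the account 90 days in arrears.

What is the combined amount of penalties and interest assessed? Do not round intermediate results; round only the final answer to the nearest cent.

Penalty periods: ⌈90/30⌉ = 3; penalty = 3 × 2% × £14,910.00 = £894.60
Interest: £14,910.00 × ((1 + 0.0001)^90 − 1) = £14,910.00 × 0.00904017… = £134.7889…
Penalties + interest = £894.6000 + £134.7889… = £1,029.39

£1,029.39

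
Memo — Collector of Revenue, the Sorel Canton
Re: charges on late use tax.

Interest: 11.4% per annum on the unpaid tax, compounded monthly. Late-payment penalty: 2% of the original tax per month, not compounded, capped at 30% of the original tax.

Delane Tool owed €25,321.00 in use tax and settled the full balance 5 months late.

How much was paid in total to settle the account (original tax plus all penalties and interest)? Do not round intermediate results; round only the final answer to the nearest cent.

Penalty: 5 × 2% × €25,321.00 = €2,532.10 (below the 30% cap of €7,596.30)
Interest (11.4%/yr ÷ 12 = 0.95%/month): €25,321.00 × ((1 + 0.0095)^5 − 1) = €1,225.8178…
Total = €25,321.00 + €2,532.1000 + €1,225.8178… = €29,078.92

€29,078.92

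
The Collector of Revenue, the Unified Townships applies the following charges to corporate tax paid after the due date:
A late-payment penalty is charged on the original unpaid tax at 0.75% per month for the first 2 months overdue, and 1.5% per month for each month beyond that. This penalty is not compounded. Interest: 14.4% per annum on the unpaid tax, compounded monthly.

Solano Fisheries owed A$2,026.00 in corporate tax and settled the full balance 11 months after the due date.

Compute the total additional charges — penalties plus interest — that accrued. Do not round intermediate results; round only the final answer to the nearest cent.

A$587.97

Penalty, months 1–2: 2 × 0.75% × A$2,026.00 = A$30.39
Penalty, months 3–11: 9 × 1.5% × A$2,026.00 = A$273.51
Interest (14.4%/yr ÷ 12 = 1.2%/month): A$2,026.00 × ((1 + 0.012)^11 − 1) = A$284.0697…
Penalties + interest = A$303.9000 + A$284.0697… = A$587.97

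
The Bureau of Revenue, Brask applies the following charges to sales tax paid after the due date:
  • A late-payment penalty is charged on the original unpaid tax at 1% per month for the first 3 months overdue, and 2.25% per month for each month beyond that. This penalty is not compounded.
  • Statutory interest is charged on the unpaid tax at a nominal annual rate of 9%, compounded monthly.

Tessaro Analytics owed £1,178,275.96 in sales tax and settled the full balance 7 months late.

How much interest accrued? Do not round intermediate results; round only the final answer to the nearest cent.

£63,268.86

Interest (9%/yr ÷ 12 = 0.75%/month): £1,178,275.96 × ((1 + 0.0075)^7 − 1) = £63,268.8554…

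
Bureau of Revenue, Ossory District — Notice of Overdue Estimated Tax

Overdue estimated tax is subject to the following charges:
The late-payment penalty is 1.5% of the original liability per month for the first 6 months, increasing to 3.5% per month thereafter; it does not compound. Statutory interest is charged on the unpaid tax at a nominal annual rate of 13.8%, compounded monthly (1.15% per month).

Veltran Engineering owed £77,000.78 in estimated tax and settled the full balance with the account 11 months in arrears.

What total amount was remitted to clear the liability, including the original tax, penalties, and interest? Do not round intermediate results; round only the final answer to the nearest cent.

Penalty, months 1–6: 6 × 1.5% × £77,000.78 = £6,930.07…
Penalty, months 7–11: 5 × 3.5% × £77,000.78 = £13,475.14…
Interest: £77,000.78 × ((1 + 0.0115)^11 − 1) = £77,000.78 × 0.1340306… = £10,320.4577…
Total = £77,000.78 + £20,405.2067 + £10,320.4577… = £107,726.44

£107,726.44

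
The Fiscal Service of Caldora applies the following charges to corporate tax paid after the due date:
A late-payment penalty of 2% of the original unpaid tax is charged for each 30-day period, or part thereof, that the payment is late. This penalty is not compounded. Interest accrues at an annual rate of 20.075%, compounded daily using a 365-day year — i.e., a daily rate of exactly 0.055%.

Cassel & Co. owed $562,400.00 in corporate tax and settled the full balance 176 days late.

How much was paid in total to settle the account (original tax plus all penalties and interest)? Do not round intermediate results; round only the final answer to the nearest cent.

Penalty periods: ⌈176/30⌉ = 6; penalty = 6 × 2% × $562,400.00 = $67,488.00
Interest: $562,400.00 × ((1 + 0.00055)^176 − 1) = $562,400.00 × 0.10161071… = $57,145.8628…
Total = $562,400.00 + $67,488.0000 + $57,145.8628… = $687,033.86

$687,033.86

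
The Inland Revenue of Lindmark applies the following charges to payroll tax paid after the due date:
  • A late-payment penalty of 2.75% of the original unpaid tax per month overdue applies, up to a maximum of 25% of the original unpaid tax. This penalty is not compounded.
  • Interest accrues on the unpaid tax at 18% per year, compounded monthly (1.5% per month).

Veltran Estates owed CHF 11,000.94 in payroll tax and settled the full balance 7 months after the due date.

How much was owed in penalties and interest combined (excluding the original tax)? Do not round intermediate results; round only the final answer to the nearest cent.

CHF 3,326.08

Penalty: 7 × 2.75% × CHF 11,000.94 = CHF 2,117.68… (below the 25% cap of CHF 2,750.24…)
Interest: CHF 11,000.94 × ((1 + 0.015)^7 − 1) = CHF 11,000.94 × 0.1098449… = CHF 1,208.3973…
Penalties + interest = CHF 2,117.6810… + CHF 1,208.3973… = CHF 3,326.08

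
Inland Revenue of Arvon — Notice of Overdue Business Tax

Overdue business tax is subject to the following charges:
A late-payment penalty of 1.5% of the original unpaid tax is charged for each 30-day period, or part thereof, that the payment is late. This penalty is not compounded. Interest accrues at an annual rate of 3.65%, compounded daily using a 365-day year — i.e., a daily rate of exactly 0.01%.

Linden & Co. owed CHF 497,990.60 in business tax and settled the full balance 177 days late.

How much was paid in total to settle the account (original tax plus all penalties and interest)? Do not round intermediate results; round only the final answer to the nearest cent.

Penalty periods: ⌈177/30⌉ = 6; penalty = 6 × 1.5% × CHF 497,990.60 = CHF 44,819.15…
Interest: CHF 497,990.60 × ((1 + 0.0001)^177 − 1) = CHF 497,990.60 × 0.01785667… = CHF 8,892.4551…
Total = CHF 497,990.60 + CHF 44,819.1540 + CHF 8,892.4551… = CHF 551,702.21

CHF 551,702.21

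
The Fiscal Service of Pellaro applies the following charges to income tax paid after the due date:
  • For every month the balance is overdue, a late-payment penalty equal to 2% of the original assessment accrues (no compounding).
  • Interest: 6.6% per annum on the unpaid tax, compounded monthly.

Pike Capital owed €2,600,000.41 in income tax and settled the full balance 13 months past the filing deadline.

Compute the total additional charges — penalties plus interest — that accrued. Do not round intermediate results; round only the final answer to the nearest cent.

€868,160.27

Late-payment penalty = 2% × €2,600,000.41 × 13 mo = €676,000.11…
Interest (6.6%/yr ÷ 12 = 0.55%/month): €2,600,000.41 × ((1 + 0.0055)^13 − 1) = €192,160.1648…
Penalties + interest = €676,000.1066 + €192,160.1648… = €868,160.27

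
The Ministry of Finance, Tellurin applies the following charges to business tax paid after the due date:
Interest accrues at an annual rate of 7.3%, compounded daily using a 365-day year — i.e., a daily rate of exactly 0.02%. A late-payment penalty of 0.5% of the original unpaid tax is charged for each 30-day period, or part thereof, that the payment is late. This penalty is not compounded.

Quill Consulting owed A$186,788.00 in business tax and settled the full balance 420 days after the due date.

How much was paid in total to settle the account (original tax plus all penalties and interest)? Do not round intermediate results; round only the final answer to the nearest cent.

Penalty periods: ⌈420/30⌉ = 14; penalty = 14 × 0.5% × A$186,788.00 = A$13,075.16
Interest: A$186,788.00 × ((1 + 0.0002)^420 − 1) = A$186,788.00 × 0.08761976… = A$16,366.3195…
Total = A$186,788.00 + A$13,075.1600 + A$16,366.3195… = A$216,229.48

A$216,229.48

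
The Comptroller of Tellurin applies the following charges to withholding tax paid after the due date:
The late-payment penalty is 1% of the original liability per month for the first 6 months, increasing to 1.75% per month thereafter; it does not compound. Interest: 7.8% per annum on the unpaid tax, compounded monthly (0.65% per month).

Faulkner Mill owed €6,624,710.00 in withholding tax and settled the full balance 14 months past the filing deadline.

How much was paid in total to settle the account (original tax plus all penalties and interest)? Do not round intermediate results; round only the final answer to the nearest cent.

€8,578,645.19

Penalty, months 1–6: 6 × 1% × €6,624,710.00 = €397,482.60
Penalty, months 7–14: 8 × 1.75% × €6,624,710.00 = €927,459.40
Interest: €6,624,710.00 × ((1 + 0.0065)^14 − 1) = €6,624,710.00 × 0.0949465… = €628,993.1857…
Total = €6,624,710.00 + €1,324,942.0000 + €628,993.1857… = €8,578,645.19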